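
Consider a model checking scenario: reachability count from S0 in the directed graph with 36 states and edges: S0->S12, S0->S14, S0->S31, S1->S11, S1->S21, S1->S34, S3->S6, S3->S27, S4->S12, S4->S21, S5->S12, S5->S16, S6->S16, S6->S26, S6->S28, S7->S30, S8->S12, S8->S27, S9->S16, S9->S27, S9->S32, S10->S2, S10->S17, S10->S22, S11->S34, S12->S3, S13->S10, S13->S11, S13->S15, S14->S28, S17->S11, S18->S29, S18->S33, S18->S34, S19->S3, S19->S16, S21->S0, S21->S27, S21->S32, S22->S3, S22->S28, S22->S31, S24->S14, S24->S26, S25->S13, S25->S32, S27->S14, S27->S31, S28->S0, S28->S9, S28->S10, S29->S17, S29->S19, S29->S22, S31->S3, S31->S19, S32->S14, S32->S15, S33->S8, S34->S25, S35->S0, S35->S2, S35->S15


BFS from S0:
  layer 0: {S0}
  layer 1: {S12, S14, S31}
  layer 2: {S3, S19, S28}
  layer 3: {S6, S9, S10, S16, S27}
  layer 4: {S2, S17, S22, S26, S32}
  layer 5: {S11, S15}
  layer 6: {S34}
  layer 7: {S25}
  layer 8: {S13}
Reachable set: {S0, S2, S3, S6, S9, S10, S11, S12, S13, S14, S15, S16, S17, S19, S22, S25, S26, S27, S28, S31, S32, S34}
Count = 22

22


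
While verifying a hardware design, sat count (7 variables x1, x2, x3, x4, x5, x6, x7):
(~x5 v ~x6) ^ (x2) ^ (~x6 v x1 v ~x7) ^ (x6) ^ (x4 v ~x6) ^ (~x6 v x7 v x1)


CNF with 6 clauses over 7 vars (128 assignments).
An assignment satisfies CNF iff every clause has >=1 true literal.
Check each row (bits = x1,x2,x3,x4,x5,x6,x7; clause T/F shown):
  row 0 [0000000]: clauses=TFTFTT -> 0
  row 1 [0000001]: clauses=TFTFTT -> 0
  row 2 [0000010]: clauses=TFTTFF -> 0
  row 3 [0000011]: clauses=TFFTFT -> 0
  row 4 [0000100]: clauses=TFTFTT -> 0
  (every remaining row is evaluated the same way; all 128 results are listed next)
Full result column, 8 rows per line (x1,x2,x3,x4 fixed per line; x5,x6,x7 runs 000..111 left to right):
  rows 0-7 [x1,x2,x3,x4=0000]: 00000000  (ones: 0)
  rows 8-15 [x1,x2,x3,x4=0001]: 00000000  (ones: 0)
  rows 16-23 [x1,x2,x3,x4=0010]: 00000000  (ones: 0)
  rows 24-31 [x1,x2,x3,x4=0011]: 00000000  (ones: 0)
  rows 32-39 [x1,x2,x3,x4=0100]: 00000000  (ones: 0)
  rows 40-47 [x1,x2,x3,x4=0101]: 00000000  (ones: 0)
  rows 48-55 [x1,x2,x3,x4=0110]: 00000000  (ones: 0)
  rows 56-63 [x1,x2,x3,x4=0111]: 00000000  (ones: 0)
  rows 64-71 [x1,x2,x3,x4=1000]: 00000000  (ones: 0)
  rows 72-79 [x1,x2,x3,x4=1001]: 00000000  (ones: 0)
  rows 80-87 [x1,x2,x3,x4=1010]: 00000000  (ones: 0)
  rows 88-95 [x1,x2,x3,x4=1011]: 00000000  (ones: 0)
  rows 96-103 [x1,x2,x3,x4=1100]: 00000000  (ones: 0)
  rows 104-111 [x1,x2,x3,x4=1101]: 00110000  (ones: 2)
  rows 112-119 [x1,x2,x3,x4=1110]: 00000000  (ones: 0)
  rows 120-127 [x1,x2,x3,x4=1111]: 00110000  (ones: 2)
Satisfying assignments = 0+0+0+0+0+0+0+0+0+0+0+0+0+2+0+2 = 4

4


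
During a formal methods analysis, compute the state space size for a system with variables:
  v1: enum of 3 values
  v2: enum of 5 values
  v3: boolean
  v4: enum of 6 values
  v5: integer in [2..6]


State space = product of domain sizes of all variables.
Domain sizes:
  v1 (enum of 3 values): 3
  v2 (enum of 5 values): 5
  v3 (boolean): 2
  v4 (enum of 6 values): 6
  v5 (integer in [2..6]): 5
Product = 3 * 5 * 2 * 6 * 5 = 900

900


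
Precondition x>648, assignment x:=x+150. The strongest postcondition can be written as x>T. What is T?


Formula: sp(P, x:=E) = exists old_x. (x = E[old_x/x]) AND P[old_x/x] (old_x is the value of x before the assignment; eliminate old_x by solving x = E[old_x/x] for old_x)
Step 1: Precondition P: x>648, i.e. old_x > 648
Step 2: Assignment gives x = old_x + 150, so old_x = x - 150
Step 3: Substitute into P: x - 150 > 648
Step 4: Simplify: x > 648+150 = 798

798


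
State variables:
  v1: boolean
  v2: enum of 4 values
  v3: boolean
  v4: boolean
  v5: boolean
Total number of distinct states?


State space = product of domain sizes of all variables.
Domain sizes:
  v1 (boolean): 2
  v2 (enum of 4 values): 4
  v3 (boolean): 2
  v4 (boolean): 2
  v5 (boolean): 2
Product = 2 * 4 * 2 * 2 * 2 = 64

64


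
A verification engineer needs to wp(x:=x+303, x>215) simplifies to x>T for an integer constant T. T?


Formula: wp(x:=E, P) = P[E/x] (substitute E for x in postcondition)
Step 1: Postcondition: x>215
Step 2: Substitute x+303 for x: x+303>215
Step 3: Solve for x: x > 215-303 = -88

-88


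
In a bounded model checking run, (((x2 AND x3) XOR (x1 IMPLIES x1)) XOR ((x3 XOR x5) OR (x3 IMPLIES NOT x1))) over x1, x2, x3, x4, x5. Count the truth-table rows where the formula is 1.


Formula: (((x2 AND x3) XOR (x1 IMPLIES x1)) XOR ((x3 XOR x5) OR (x3 IMPLIES NOT x1))) over 5 vars (32 rows)
Evaluate each row (x1, x2, x3, x4, x5 as bits, MSB first):
  row 0 [00000]: (((0 AND 0) XOR (0 IMPLIES 0)) XOR ((0 XOR 0) OR (0 IMPLIES NOT 0))) -> 0
  row 1 [00001]: (((0 AND 0) XOR (0 IMPLIES 0)) XOR ((0 XOR 1) OR (0 IMPLIES NOT 0))) -> 0
  row 2 [00010]: (((0 AND 0) XOR (0 IMPLIES 0)) XOR ((0 XOR 0) OR (0 IMPLIES NOT 0))) -> 0
  row 3 [00011]: (((0 AND 0) XOR (0 IMPLIES 0)) XOR ((0 XOR 1) OR (0 IMPLIES NOT 0))) -> 0
  row 4 [00100]: (((0 AND 1) XOR (0 IMPLIES 0)) XOR ((1 XOR 0) OR (1 IMPLIES NOT 0))) -> 0
  row 5 [00101]: (((0 AND 1) XOR (0 IMPLIES 0)) XOR ((1 XOR 1) OR (1 IMPLIES NOT 0))) -> 0
  row 6 [00110]: (((0 AND 1) XOR (0 IMPLIES 0)) XOR ((1 XOR 0) OR (1 IMPLIES NOT 0))) -> 0
  row 7 [00111]: (((0 AND 1) XOR (0 IMPLIES 0)) XOR ((1 XOR 1) OR (1 IMPLIES NOT 0))) -> 0
  row 8 [01000]: (((1 AND 0) XOR (0 IMPLIES 0)) XOR ((0 XOR 0) OR (0 IMPLIES NOT 0))) -> 0
  row 9 [01001]: (((1 AND 0) XOR (0 IMPLIES 0)) XOR ((0 XOR 1) OR (0 IMPLIES NOT 0))) -> 0
  row 10 [01010]: (((1 AND 0) XOR (0 IMPLIES 0)) XOR ((0 XOR 0) OR (0 IMPLIES NOT 0))) -> 0
  row 11 [01011]: (((1 AND 0) XOR (0 IMPLIES 0)) XOR ((0 XOR 1) OR (0 IMPLIES NOT 0))) -> 0
  row 12 [01100]: (((1 AND 1) XOR (0 IMPLIES 0)) XOR ((1 XOR 0) OR (1 IMPLIES NOT 0))) -> 1
  row 13 [01101]: (((1 AND 1) XOR (0 IMPLIES 0)) XOR ((1 XOR 1) OR (1 IMPLIES NOT 0))) -> 1
  row 14 [01110]: (((1 AND 1) XOR (0 IMPLIES 0)) XOR ((1 XOR 0) OR (1 IMPLIES NOT 0))) -> 1
  row 15 [01111]: (((1 AND 1) XOR (0 IMPLIES 0)) XOR ((1 XOR 1) OR (1 IMPLIES NOT 0))) -> 1
  row 16 [10000]: (((0 AND 0) XOR (1 IMPLIES 1)) XOR ((0 XOR 0) OR (0 IMPLIES NOT 1))) -> 0
  row 17 [10001]: (((0 AND 0) XOR (1 IMPLIES 1)) XOR ((0 XOR 1) OR (0 IMPLIES NOT 1))) -> 0
  row 18 [10010]: (((0 AND 0) XOR (1 IMPLIES 1)) XOR ((0 XOR 0) OR (0 IMPLIES NOT 1))) -> 0
  row 19 [10011]: (((0 AND 0) XOR (1 IMPLIES 1)) XOR ((0 XOR 1) OR (0 IMPLIES NOT 1))) -> 0
  row 20 [10100]: (((0 AND 1) XOR (1 IMPLIES 1)) XOR ((1 XOR 0) OR (1 IMPLIES NOT 1))) -> 0
  row 21 [10101]: (((0 AND 1) XOR (1 IMPLIES 1)) XOR ((1 XOR 1) OR (1 IMPLIES NOT 1))) -> 1
  row 22 [10110]: (((0 AND 1) XOR (1 IMPLIES 1)) XOR ((1 XOR 0) OR (1 IMPLIES NOT 1))) -> 0
  row 23 [10111]: (((0 AND 1) XOR (1 IMPLIES 1)) XOR ((1 XOR 1) OR (1 IMPLIES NOT 1))) -> 1
  row 24 [11000]: (((1 AND 0) XOR (1 IMPLIES 1)) XOR ((0 XOR 0) OR (0 IMPLIES NOT 1))) -> 0
  row 25 [11001]: (((1 AND 0) XOR (1 IMPLIES 1)) XOR ((0 XOR 1) OR (0 IMPLIES NOT 1))) -> 0
  row 26 [11010]: (((1 AND 0) XOR (1 IMPLIES 1)) XOR ((0 XOR 0) OR (0 IMPLIES NOT 1))) -> 0
  row 27 [11011]: (((1 AND 0) XOR (1 IMPLIES 1)) XOR ((0 XOR 1) OR (0 IMPLIES NOT 1))) -> 0
  row 28 [11100]: (((1 AND 1) XOR (1 IMPLIES 1)) XOR ((1 XOR 0) OR (1 IMPLIES NOT 1))) -> 1
  row 29 [11101]: (((1 AND 1) XOR (1 IMPLIES 1)) XOR ((1 XOR 1) OR (1 IMPLIES NOT 1))) -> 0
  row 30 [11110]: (((1 AND 1) XOR (1 IMPLIES 1)) XOR ((1 XOR 0) OR (1 IMPLIES NOT 1))) -> 1
  row 31 [11111]: (((1 AND 1) XOR (1 IMPLIES 1)) XOR ((1 XOR 1) OR (1 IMPLIES NOT 1))) -> 0
Full result column, 8 rows per line (x1,x2 fixed per line; x3,x4,x5 runs 000..111 left to right):
  rows 0-7 [x1,x2=00]: 00000000  (ones: 0)
  rows 8-15 [x1,x2=01]: 00001111  (ones: 4)
  rows 16-23 [x1,x2=10]: 00000101  (ones: 2)
  rows 24-31 [x1,x2=11]: 00001010  (ones: 2)
Count of 1-rows = 0+4+2+2 = 8

8


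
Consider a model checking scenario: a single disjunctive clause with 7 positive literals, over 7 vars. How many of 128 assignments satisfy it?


Step 1: Total=2^7=128
Step 2: Unsat when all 7 false: 2^0=1
Step 3: Sat=128-1=127

127


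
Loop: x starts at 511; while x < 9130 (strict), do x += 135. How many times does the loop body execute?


Step 1: x goes from 511 toward 9130 by 135; the body runs while x<9130, so iterations = ceil((bound-start)/step)
Step 2: Distance=8619
Step 3: ceil(8619/135)=64

64


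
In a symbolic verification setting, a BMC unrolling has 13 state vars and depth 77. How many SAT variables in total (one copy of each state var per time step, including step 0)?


BMC unrolls to depth k, creating one copy of each state var for steps 0..k.
Step count = 77 + 1 = 78 (steps 0 through 77)
Vars per step = 13
Total = 13 * 78 = 1014

1014


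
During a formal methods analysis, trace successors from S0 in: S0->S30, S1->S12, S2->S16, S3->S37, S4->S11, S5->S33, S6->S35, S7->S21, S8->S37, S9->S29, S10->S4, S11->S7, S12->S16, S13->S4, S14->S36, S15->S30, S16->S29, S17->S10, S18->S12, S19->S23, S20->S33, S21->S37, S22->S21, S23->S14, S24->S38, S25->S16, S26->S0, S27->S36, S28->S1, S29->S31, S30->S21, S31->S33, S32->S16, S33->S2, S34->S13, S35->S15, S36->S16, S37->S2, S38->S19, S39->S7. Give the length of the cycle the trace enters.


Trace from S0 until a state repeats:
  S0 -> S30 -> S21 -> S37 -> S2 -> S16 -> S29 -> S31 -> S33 -> S2
S2 first seen at step 4, revisited at step 9.
Cycle length = 9 - 4 = 5

5


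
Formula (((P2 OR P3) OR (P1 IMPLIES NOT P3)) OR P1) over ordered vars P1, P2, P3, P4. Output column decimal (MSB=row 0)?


Formula: (((P2 OR P3) OR (P1 IMPLIES NOT P3)) OR P1) over P1, P2, P3, P4 (16 rows)
Evaluate each row (bits = P1,P2,P3,P4, MSB first):
  row 0 [0000]: (((0 OR 0) OR (0 IMPLIES NOT 0)) OR 0) -> 1
  row 1 [0001]: (((0 OR 0) OR (0 IMPLIES NOT 0)) OR 0) -> 1
  row 2 [0010]: (((0 OR 1) OR (0 IMPLIES NOT 1)) OR 0) -> 1
  row 3 [0011]: (((0 OR 1) OR (0 IMPLIES NOT 1)) OR 0) -> 1
  row 4 [0100]: (((1 OR 0) OR (0 IMPLIES NOT 0)) OR 0) -> 1
  row 5 [0101]: (((1 OR 0) OR (0 IMPLIES NOT 0)) OR 0) -> 1
  row 6 [0110]: (((1 OR 1) OR (0 IMPLIES NOT 1)) OR 0) -> 1
  row 7 [0111]: (((1 OR 1) OR (0 IMPLIES NOT 1)) OR 0) -> 1
  row 8 [1000]: (((0 OR 0) OR (1 IMPLIES NOT 0)) OR 1) -> 1
  row 9 [1001]: (((0 OR 0) OR (1 IMPLIES NOT 0)) OR 1) -> 1
  row 10 [1010]: (((0 OR 1) OR (1 IMPLIES NOT 1)) OR 1) -> 1
  row 11 [1011]: (((0 OR 1) OR (1 IMPLIES NOT 1)) OR 1) -> 1
  row 12 [1100]: (((1 OR 0) OR (1 IMPLIES NOT 0)) OR 1) -> 1
  row 13 [1101]: (((1 OR 0) OR (1 IMPLIES NOT 0)) OR 1) -> 1
  row 14 [1110]: (((1 OR 1) OR (1 IMPLIES NOT 1)) OR 1) -> 1
  row 15 [1111]: (((1 OR 1) OR (1 IMPLIES NOT 1)) OR 1) -> 1
Full result column, 4 rows per line (P1,P2 fixed per line; P3,P4 runs 00..11 left to right):
  rows 0-3 [P1,P2=00]: 1111  = hex F
  rows 4-7 [P1,P2=01]: 1111  = hex F
  rows 8-11 [P1,P2=10]: 1111  = hex F
  rows 12-15 [P1,P2=11]: 1111  = hex F
Output column (row 0 .. row 15) = 1111111111111111
Output column grouped in 4s = 1111 1111 1111 1111 = 0xFFFF
Convert to decimal digit by digit (value = value*16 + digit):
  F -> 15
  15*16 + 15 (F) = 255
  255*16 + 15 (F) = 4095
  4095*16 + 15 (F) = 65535
Decimal = 65535

65535


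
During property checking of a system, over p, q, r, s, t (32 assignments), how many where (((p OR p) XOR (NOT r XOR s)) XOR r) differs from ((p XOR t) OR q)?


F1 = (((p OR p) XOR (NOT r XOR s)) XOR r)
F2 = ((p XOR t) OR q)
Evaluate both on each of 32 rows (bits = p,q,r,s,t):
  row 0 [00000]: F1=1 F2=0 (differ) -> 1
  row 1 [00001]: F1=1 F2=1 -> 0
  row 2 [00010]: F1=0 F2=0 -> 0
  row 3 [00011]: F1=0 F2=1 (differ) -> 1
  row 4 [00100]: F1=1 F2=0 (differ) -> 1
  row 5 [00101]: F1=1 F2=1 -> 0
  row 6 [00110]: F1=0 F2=0 -> 0
  row 7 [00111]: F1=0 F2=1 (differ) -> 1
  row 8 [01000]: F1=1 F2=1 -> 0
  row 9 [01001]: F1=1 F2=1 -> 0
  row 10 [01010]: F1=0 F2=1 (differ) -> 1
  row 11 [01011]: F1=0 F2=1 (differ) -> 1
  row 12 [01100]: F1=1 F2=1 -> 0
  row 13 [01101]: F1=1 F2=1 -> 0
  row 14 [01110]: F1=0 F2=1 (differ) -> 1
  row 15 [01111]: F1=0 F2=1 (differ) -> 1
  row 16 [10000]: F1=0 F2=1 (differ) -> 1
  row 17 [10001]: F1=0 F2=0 -> 0
  row 18 [10010]: F1=1 F2=1 -> 0
  row 19 [10011]: F1=1 F2=0 (differ) -> 1
  row 20 [10100]: F1=0 F2=1 (differ) -> 1
  row 21 [10101]: F1=0 F2=0 -> 0
  row 22 [10110]: F1=1 F2=1 -> 0
  row 23 [10111]: F1=1 F2=0 (differ) -> 1
  row 24 [11000]: F1=0 F2=1 (differ) -> 1
  row 25 [11001]: F1=0 F2=1 (differ) -> 1
  row 26 [11010]: F1=1 F2=1 -> 0
  row 27 [11011]: F1=1 F2=1 -> 0
  row 28 [11100]: F1=0 F2=1 (differ) -> 1
  row 29 [11101]: F1=0 F2=1 (differ) -> 1
  row 30 [11110]: F1=1 F2=1 -> 0
  row 31 [11111]: F1=1 F2=1 -> 0
Full result column, 8 rows per line (p,q fixed per line; r,s,t runs 000..111 left to right):
  rows 0-7 [p,q=00]: 10011001  (ones: 4)
  rows 8-15 [p,q=01]: 00110011  (ones: 4)
  rows 16-23 [p,q=10]: 10011001  (ones: 4)
  rows 24-31 [p,q=11]: 11001100  (ones: 4)
Disagreements = 4+4+4+4 = 16

16


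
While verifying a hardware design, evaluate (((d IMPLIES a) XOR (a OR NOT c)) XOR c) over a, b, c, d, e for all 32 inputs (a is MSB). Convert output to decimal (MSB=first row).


Formula: (((d IMPLIES a) XOR (a OR NOT c)) XOR c) over a, b, c, d, e (32 rows)
Evaluate each row (bits = a,b,c,d,e, MSB first):
  row 0 [00000]: (((0 IMPLIES 0) XOR (0 OR NOT 0)) XOR 0) -> 0
  row 1 [00001]: (((0 IMPLIES 0) XOR (0 OR NOT 0)) XOR 0) -> 0
  row 2 [00010]: (((1 IMPLIES 0) XOR (0 OR NOT 0)) XOR 0) -> 1
  row 3 [00011]: (((1 IMPLIES 0) XOR (0 OR NOT 0)) XOR 0) -> 1
  row 4 [00100]: (((0 IMPLIES 0) XOR (0 OR NOT 1)) XOR 1) -> 0
  row 5 [00101]: (((0 IMPLIES 0) XOR (0 OR NOT 1)) XOR 1) -> 0
  row 6 [00110]: (((1 IMPLIES 0) XOR (0 OR NOT 1)) XOR 1) -> 1
  row 7 [00111]: (((1 IMPLIES 0) XOR (0 OR NOT 1)) XOR 1) -> 1
  row 8 [01000]: (((0 IMPLIES 0) XOR (0 OR NOT 0)) XOR 0) -> 0
  row 9 [01001]: (((0 IMPLIES 0) XOR (0 OR NOT 0)) XOR 0) -> 0
  row 10 [01010]: (((1 IMPLIES 0) XOR (0 OR NOT 0)) XOR 0) -> 1
  row 11 [01011]: (((1 IMPLIES 0) XOR (0 OR NOT 0)) XOR 0) -> 1
  row 12 [01100]: (((0 IMPLIES 0) XOR (0 OR NOT 1)) XOR 1) -> 0
  row 13 [01101]: (((0 IMPLIES 0) XOR (0 OR NOT 1)) XOR 1) -> 0
  row 14 [01110]: (((1 IMPLIES 0) XOR (0 OR NOT 1)) XOR 1) -> 1
  row 15 [01111]: (((1 IMPLIES 0) XOR (0 OR NOT 1)) XOR 1) -> 1
  row 16 [10000]: (((0 IMPLIES 1) XOR (1 OR NOT 0)) XOR 0) -> 0
  row 17 [10001]: (((0 IMPLIES 1) XOR (1 OR NOT 0)) XOR 0) -> 0
  row 18 [10010]: (((1 IMPLIES 1) XOR (1 OR NOT 0)) XOR 0) -> 0
  row 19 [10011]: (((1 IMPLIES 1) XOR (1 OR NOT 0)) XOR 0) -> 0
  row 20 [10100]: (((0 IMPLIES 1) XOR (1 OR NOT 1)) XOR 1) -> 1
  row 21 [10101]: (((0 IMPLIES 1) XOR (1 OR NOT 1)) XOR 1) -> 1
  row 22 [10110]: (((1 IMPLIES 1) XOR (1 OR NOT 1)) XOR 1) -> 1
  row 23 [10111]: (((1 IMPLIES 1) XOR (1 OR NOT 1)) XOR 1) -> 1
  row 24 [11000]: (((0 IMPLIES 1) XOR (1 OR NOT 0)) XOR 0) -> 0
  row 25 [11001]: (((0 IMPLIES 1) XOR (1 OR NOT 0)) XOR 0) -> 0
  row 26 [11010]: (((1 IMPLIES 1) XOR (1 OR NOT 0)) XOR 0) -> 0
  row 27 [11011]: (((1 IMPLIES 1) XOR (1 OR NOT 0)) XOR 0) -> 0
  row 28 [11100]: (((0 IMPLIES 1) XOR (1 OR NOT 1)) XOR 1) -> 1
  row 29 [11101]: (((0 IMPLIES 1) XOR (1 OR NOT 1)) XOR 1) -> 1
  row 30 [11110]: (((1 IMPLIES 1) XOR (1 OR NOT 1)) XOR 1) -> 1
  row 31 [11111]: (((1 IMPLIES 1) XOR (1 OR NOT 1)) XOR 1) -> 1
Full result column, 4 rows per line (a,b,c fixed per line; d,e runs 00..11 left to right):
  rows 0-3 [a,b,c=000]: 0011  = hex 3
  rows 4-7 [a,b,c=001]: 0011  = hex 3
  rows 8-11 [a,b,c=010]: 0011  = hex 3
  rows 12-15 [a,b,c=011]: 0011  = hex 3
  rows 16-19 [a,b,c=100]: 0000  = hex 0
  rows 20-23 [a,b,c=101]: 1111  = hex F
  rows 24-27 [a,b,c=110]: 0000  = hex 0
  rows 28-31 [a,b,c=111]: 1111  = hex F
Output column (row 0 .. row 31) = 00110011001100110000111100001111
Output column grouped in 4s = 0011 0011 0011 0011 0000 1111 0000 1111 = 0x33330F0F
Convert to decimal digit by digit (value = value*16 + digit):
  3 -> 3
  3*16 + 3 = 51
  51*16 + 3 = 819
  819*16 + 3 = 13107
  13107*16 + 0 = 209712
  209712*16 + 15 (F) = 3355407
  3355407*16 + 0 = 53686512
  53686512*16 + 15 (F) = 858984207
Decimal = 858984207

858984207


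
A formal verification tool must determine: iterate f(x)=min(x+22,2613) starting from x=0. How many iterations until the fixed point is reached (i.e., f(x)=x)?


Step 1: x=0, cap=2613, increment=22
Step 2: x grows by 22 each step until capped at 2613; fixed point is x=2613
Step 3: iterations = ceil(2613/22) = 119

119


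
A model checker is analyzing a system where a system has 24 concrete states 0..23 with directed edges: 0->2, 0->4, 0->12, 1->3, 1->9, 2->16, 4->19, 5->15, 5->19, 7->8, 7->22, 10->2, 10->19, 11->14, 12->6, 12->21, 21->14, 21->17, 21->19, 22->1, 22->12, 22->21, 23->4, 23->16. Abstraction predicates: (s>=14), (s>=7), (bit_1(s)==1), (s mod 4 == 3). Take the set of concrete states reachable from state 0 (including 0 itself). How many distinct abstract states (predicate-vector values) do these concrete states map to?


BFS from 0:
Concrete reachable: {0, 2, 4, 6, 12, 14, 16, 17, 19, 21}
Abstract via predicates (s>=14), (s>=7), (bit_1(s)==1), (s mod 4 == 3):
  (0,0,0,0) <- {0, 4}
  (0,0,1,0) <- {2, 6}
  (0,1,0,0) <- {12}
  (1,1,0,0) <- {16, 17, 21}
  (1,1,1,0) <- {14}
  (1,1,1,1) <- {19}
Distinct abstract states = 6

6


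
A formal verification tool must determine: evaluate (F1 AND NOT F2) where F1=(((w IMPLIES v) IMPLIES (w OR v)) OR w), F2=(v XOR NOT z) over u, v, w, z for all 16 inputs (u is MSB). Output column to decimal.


F1 = (((w IMPLIES v) IMPLIES (w OR v)) OR w)
F2 = (v XOR NOT z)
Counterexample to F1=>F2 is where F1=1 and F2=0.
Evaluate each row (bits = u,v,w,z, MSB first):
  row 0 [0000]: F1=0 F2=1 -> F1&~F2 -> 0
  row 1 [0001]: F1=0 F2=0 -> F1&~F2 -> 0
  row 2 [0010]: F1=1 F2=1 -> F1&~F2 -> 0
  row 3 [0011]: F1=1 F2=0 -> F1&~F2 -> 1
  row 4 [0100]: F1=1 F2=0 -> F1&~F2 -> 1
  row 5 [0101]: F1=1 F2=1 -> F1&~F2 -> 0
  row 6 [0110]: F1=1 F2=0 -> F1&~F2 -> 1
  row 7 [0111]: F1=1 F2=1 -> F1&~F2 -> 0
  row 8 [1000]: F1=0 F2=1 -> F1&~F2 -> 0
  row 9 [1001]: F1=0 F2=0 -> F1&~F2 -> 0
  row 10 [1010]: F1=1 F2=1 -> F1&~F2 -> 0
  row 11 [1011]: F1=1 F2=0 -> F1&~F2 -> 1
  row 12 [1100]: F1=1 F2=0 -> F1&~F2 -> 1
  row 13 [1101]: F1=1 F2=1 -> F1&~F2 -> 0
  row 14 [1110]: F1=1 F2=0 -> F1&~F2 -> 1
  row 15 [1111]: F1=1 F2=1 -> F1&~F2 -> 0
Full result column, 4 rows per line (u,v fixed per line; w,z runs 00..11 left to right):
  rows 0-3 [u,v=00]: 0001  = hex 1
  rows 4-7 [u,v=01]: 1010  = hex A
  rows 8-11 [u,v=10]: 0001  = hex 1
  rows 12-15 [u,v=11]: 1010  = hex A
Counterexample vector (row 0 .. row 15) = 0001101000011010
Output column grouped in 4s = 0001 1010 0001 1010 = 0x1A1A
Convert to decimal digit by digit (value = value*16 + digit):
  1 -> 1
  1*16 + 10 (A) = 26
  26*16 + 1 = 417
  417*16 + 10 (A) = 6682
Decimal = 6682

6682


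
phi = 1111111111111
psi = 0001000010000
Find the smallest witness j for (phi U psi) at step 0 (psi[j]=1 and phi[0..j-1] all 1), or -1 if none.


(phi U psi) at 0: need smallest j with psi[j]=1 and phi[i]=1 for all i in [0,j).
Scan from step 0:
  step 0: phi=1, psi=0 -> continue
  step 1: phi=1, psi=0 -> continue
  step 2: phi=1, psi=0 -> continue
  step 3: psi=1 and phi held for [0,3) -> witness found
Witness step = 3

3


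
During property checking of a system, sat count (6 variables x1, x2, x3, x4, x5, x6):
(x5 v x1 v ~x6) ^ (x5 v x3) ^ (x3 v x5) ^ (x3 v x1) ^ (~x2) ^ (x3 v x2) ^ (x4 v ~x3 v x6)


CNF with 7 clauses over 6 vars (64 assignments).
An assignment satisfies CNF iff every clause has >=1 true literal.
Check each row (bits = x1,x2,x3,x4,x5,x6; clause T/F shown):
  row 0 [000000]: clauses=TFFFTFT -> 0
  row 1 [000001]: clauses=FFFFTFT -> 0
  row 2 [000010]: clauses=TTTFTFT -> 0
  row 3 [000011]: clauses=TTTFTFT -> 0
  row 4 [000100]: clauses=TFFFTFT -> 0
  (every remaining row is evaluated the same way; all 64 results are listed next)
Full result column, 8 rows per line (x1,x2,x3 fixed per line; x4,x5,x6 runs 000..111 left to right):
  rows 0-7 [x1,x2,x3=000]: 00000000  (ones: 0)
  rows 8-15 [x1,x2,x3=001]: 00011011  (ones: 4)
  rows 16-23 [x1,x2,x3=010]: 00000000  (ones: 0)
  rows 24-31 [x1,x2,x3=011]: 00000000  (ones: 0)
  rows 32-39 [x1,x2,x3=100]: 00000000  (ones: 0)
  rows 40-47 [x1,x2,x3=101]: 01011111  (ones: 6)
  rows 48-55 [x1,x2,x3=110]: 00000000  (ones: 0)
  rows 56-63 [x1,x2,x3=111]: 00000000  (ones: 0)
Satisfying assignments = 0+4+0+0+0+6+0+0 = 10

10


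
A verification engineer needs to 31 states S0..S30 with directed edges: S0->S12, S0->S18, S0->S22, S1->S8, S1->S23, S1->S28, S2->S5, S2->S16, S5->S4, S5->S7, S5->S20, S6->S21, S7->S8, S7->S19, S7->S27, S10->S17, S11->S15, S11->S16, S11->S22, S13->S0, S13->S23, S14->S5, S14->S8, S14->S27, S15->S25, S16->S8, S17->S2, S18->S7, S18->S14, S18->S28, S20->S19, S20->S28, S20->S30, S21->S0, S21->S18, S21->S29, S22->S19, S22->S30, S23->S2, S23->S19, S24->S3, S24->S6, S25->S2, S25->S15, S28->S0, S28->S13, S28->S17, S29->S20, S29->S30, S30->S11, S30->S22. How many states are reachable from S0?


BFS from S0:
  layer 0: {S0}
  layer 1: {S12, S18, S22}
  layer 2: {S7, S14, S19, S28, S30}
  layer 3: {S5, S8, S11, S13, S17, S27}
  layer 4: {S2, S4, S15, S16, S20, S23}
  layer 5: {S25}
Reachable set: {S0, S2, S4, S5, S7, S8, S11, S12, S13, S14, S15, S16, S17, S18, S19, S20, S22, S23, S25, S27, S28, S30}
Count = 22

22


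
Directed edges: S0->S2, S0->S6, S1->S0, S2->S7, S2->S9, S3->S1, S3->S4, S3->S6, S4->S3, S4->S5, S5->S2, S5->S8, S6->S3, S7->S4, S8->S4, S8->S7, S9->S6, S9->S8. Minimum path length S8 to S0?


BFS layer-by-layer from S8:
  dist 0: {S8}
  dist 1: {S4, S7}
  dist 2: {S3, S5}
  dist 3: {S1, S2, S6}
  dist 4: {S0, S9}
  -> S0 reached at distance 4
Shortest path length = 4

4


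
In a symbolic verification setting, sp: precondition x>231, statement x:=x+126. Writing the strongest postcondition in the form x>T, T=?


Formula: sp(P, x:=E) = exists old_x. (x = E[old_x/x]) AND P[old_x/x] (old_x is the value of x before the assignment; eliminate old_x by solving x = E[old_x/x] for old_x)
Step 1: Precondition P: x>231, i.e. old_x > 231
Step 2: Assignment gives x = old_x + 126, so old_x = x - 126
Step 3: Substitute into P: x - 126 > 231
Step 4: Simplify: x > 231+126 = 357

357


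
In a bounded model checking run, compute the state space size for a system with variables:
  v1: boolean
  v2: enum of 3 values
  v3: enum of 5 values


State space = product of domain sizes of all variables.
Domain sizes:
  v1 (boolean): 2
  v2 (enum of 3 values): 3
  v3 (enum of 5 values): 5
Product = 2 * 3 * 5 = 30

30


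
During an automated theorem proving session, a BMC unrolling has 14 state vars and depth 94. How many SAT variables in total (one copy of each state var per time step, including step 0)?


BMC unrolls to depth k, creating one copy of each state var for steps 0..k.
Step count = 94 + 1 = 95 (steps 0 through 94)
Vars per step = 14
Total = 14 * 95 = 1330

1330


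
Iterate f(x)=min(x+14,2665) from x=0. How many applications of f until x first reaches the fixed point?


Step 1: x=0, cap=2665, increment=14
Step 2: x grows by 14 each step until capped at 2665; fixed point is x=2665
Step 3: iterations = ceil(2665/14) = 191

191


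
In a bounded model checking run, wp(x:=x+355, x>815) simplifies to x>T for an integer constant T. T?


Formula: wp(x:=E, P) = P[E/x] (substitute E for x in postcondition)
Step 1: Postcondition: x>815
Step 2: Substitute x+355 for x: x+355>815
Step 3: Solve for x: x > 815-355 = 460

460


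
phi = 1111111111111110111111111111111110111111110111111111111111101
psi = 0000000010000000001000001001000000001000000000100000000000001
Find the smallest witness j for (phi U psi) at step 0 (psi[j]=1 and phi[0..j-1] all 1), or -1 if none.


(phi U psi) at 0: need smallest j with psi[j]=1 and phi[i]=1 for all i in [0,j).
Scan from step 0:
  step 0: phi=1, psi=0 -> continue
  step 1: phi=1, psi=0 -> continue
  step 2: phi=1, psi=0 -> continue
  step 3: phi=1, psi=0 -> continue
  step 8: psi=1 and phi held for [0,8) -> witness found
Witness step = 8

8


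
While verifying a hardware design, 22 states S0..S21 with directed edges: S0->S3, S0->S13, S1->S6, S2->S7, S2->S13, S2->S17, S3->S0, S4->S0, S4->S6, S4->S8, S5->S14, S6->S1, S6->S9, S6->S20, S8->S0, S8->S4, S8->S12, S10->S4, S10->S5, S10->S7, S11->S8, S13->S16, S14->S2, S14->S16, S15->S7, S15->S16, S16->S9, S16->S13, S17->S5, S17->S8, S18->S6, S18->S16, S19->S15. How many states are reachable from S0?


BFS from S0:
  layer 0: {S0}
  layer 1: {S3, S13}
  layer 2: {S16}
  layer 3: {S9}
Reachable set: {S0, S3, S9, S13, S16}
Count = 5

5


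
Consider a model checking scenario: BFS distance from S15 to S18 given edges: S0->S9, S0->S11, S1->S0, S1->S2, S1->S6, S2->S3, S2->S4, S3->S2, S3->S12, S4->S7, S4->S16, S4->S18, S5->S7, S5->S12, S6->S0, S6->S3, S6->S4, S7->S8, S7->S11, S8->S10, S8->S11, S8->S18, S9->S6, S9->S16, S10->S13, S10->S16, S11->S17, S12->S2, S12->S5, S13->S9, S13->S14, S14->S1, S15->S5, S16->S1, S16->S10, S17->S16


BFS layer-by-layer from S15:
  dist 0: {S15}
  dist 1: {S5}
  dist 2: {S7, S12}
  dist 3: {S2, S8, S11}
  dist 4: {S3, S4, S10, S17, S18}
  -> S18 reached at distance 4
Shortest path length = 4

4


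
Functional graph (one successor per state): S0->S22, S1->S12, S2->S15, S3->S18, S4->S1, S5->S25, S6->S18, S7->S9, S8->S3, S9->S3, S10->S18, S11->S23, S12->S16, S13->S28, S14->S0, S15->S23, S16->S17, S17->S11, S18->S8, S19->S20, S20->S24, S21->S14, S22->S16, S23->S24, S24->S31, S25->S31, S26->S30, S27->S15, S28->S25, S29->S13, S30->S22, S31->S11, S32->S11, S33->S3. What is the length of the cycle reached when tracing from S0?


Trace from S0 until a state repeats:
  S0 -> S22 -> S16 -> S17 -> S11 -> S23 -> S24 -> S31 -> S11
S11 first seen at step 4, revisited at step 8.
Cycle length = 8 - 4 = 4

4


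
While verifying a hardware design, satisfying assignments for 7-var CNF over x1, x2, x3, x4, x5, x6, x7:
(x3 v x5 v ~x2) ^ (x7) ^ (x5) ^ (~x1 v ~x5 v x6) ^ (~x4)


CNF with 5 clauses over 7 vars (128 assignments).
An assignment satisfies CNF iff every clause has >=1 true literal.
Check each row (bits = x1,x2,x3,x4,x5,x6,x7; clause T/F shown):
  row 0 [0000000]: clauses=TFFTT -> 0
  row 1 [0000001]: clauses=TTFTT -> 0
  row 2 [0000010]: clauses=TFFTT -> 0
  row 3 [0000011]: clauses=TTFTT -> 0
  row 4 [0000100]: clauses=TFTTT -> 0
  (every remaining row is evaluated the same way; all 128 results are listed next)
Full result column, 8 rows per line (x1,x2,x3,x4 fixed per line; x5,x6,x7 runs 000..111 left to right):
  rows 0-7 [x1,x2,x3,x4=0000]: 00000101  (ones: 2)
  rows 8-15 [x1,x2,x3,x4=0001]: 00000000  (ones: 0)
  rows 16-23 [x1,x2,x3,x4=0010]: 00000101  (ones: 2)
  rows 24-31 [x1,x2,x3,x4=0011]: 00000000  (ones: 0)
  rows 32-39 [x1,x2,x3,x4=0100]: 00000101  (ones: 2)
  rows 40-47 [x1,x2,x3,x4=0101]: 00000000  (ones: 0)
  rows 48-55 [x1,x2,x3,x4=0110]: 00000101  (ones: 2)
  rows 56-63 [x1,x2,x3,x4=0111]: 00000000  (ones: 0)
  rows 64-71 [x1,x2,x3,x4=1000]: 00000001  (ones: 1)
  rows 72-79 [x1,x2,x3,x4=1001]: 00000000  (ones: 0)
  rows 80-87 [x1,x2,x3,x4=1010]: 00000001  (ones: 1)
  rows 88-95 [x1,x2,x3,x4=1011]: 00000000  (ones: 0)
  rows 96-103 [x1,x2,x3,x4=1100]: 00000001  (ones: 1)
  rows 104-111 [x1,x2,x3,x4=1101]: 00000000  (ones: 0)
  rows 112-119 [x1,x2,x3,x4=1110]: 00000001  (ones: 1)
  rows 120-127 [x1,x2,x3,x4=1111]: 00000000  (ones: 0)
Satisfying assignments = 2+0+2+0+2+0+2+0+1+0+1+0+1+0+1+0 = 12

12


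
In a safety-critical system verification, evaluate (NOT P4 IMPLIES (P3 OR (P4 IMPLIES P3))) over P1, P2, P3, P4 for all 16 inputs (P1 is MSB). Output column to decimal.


Formula: (NOT P4 IMPLIES (P3 OR (P4 IMPLIES P3))) over P1, P2, P3, P4 (16 rows)
Evaluate each row (bits = P1,P2,P3,P4, MSB first):
  row 0 [0000]: (NOT 0 IMPLIES (0 OR (0 IMPLIES 0))) -> 1
  row 1 [0001]: (NOT 1 IMPLIES (0 OR (1 IMPLIES 0))) -> 1
  row 2 [0010]: (NOT 0 IMPLIES (1 OR (0 IMPLIES 1))) -> 1
  row 3 [0011]: (NOT 1 IMPLIES (1 OR (1 IMPLIES 1))) -> 1
  row 4 [0100]: (NOT 0 IMPLIES (0 OR (0 IMPLIES 0))) -> 1
  row 5 [0101]: (NOT 1 IMPLIES (0 OR (1 IMPLIES 0))) -> 1
  row 6 [0110]: (NOT 0 IMPLIES (1 OR (0 IMPLIES 1))) -> 1
  row 7 [0111]: (NOT 1 IMPLIES (1 OR (1 IMPLIES 1))) -> 1
  row 8 [1000]: (NOT 0 IMPLIES (0 OR (0 IMPLIES 0))) -> 1
  row 9 [1001]: (NOT 1 IMPLIES (0 OR (1 IMPLIES 0))) -> 1
  row 10 [1010]: (NOT 0 IMPLIES (1 OR (0 IMPLIES 1))) -> 1
  row 11 [1011]: (NOT 1 IMPLIES (1 OR (1 IMPLIES 1))) -> 1
  row 12 [1100]: (NOT 0 IMPLIES (0 OR (0 IMPLIES 0))) -> 1
  row 13 [1101]: (NOT 1 IMPLIES (0 OR (1 IMPLIES 0))) -> 1
  row 14 [1110]: (NOT 0 IMPLIES (1 OR (0 IMPLIES 1))) -> 1
  row 15 [1111]: (NOT 1 IMPLIES (1 OR (1 IMPLIES 1))) -> 1
Full result column, 4 rows per line (P1,P2 fixed per line; P3,P4 runs 00..11 left to right):
  rows 0-3 [P1,P2=00]: 1111  = hex F
  rows 4-7 [P1,P2=01]: 1111  = hex F
  rows 8-11 [P1,P2=10]: 1111  = hex F
  rows 12-15 [P1,P2=11]: 1111  = hex F
Output column (row 0 .. row 15) = 1111111111111111
Output column grouped in 4s = 1111 1111 1111 1111 = 0xFFFF
Convert to decimal digit by digit (value = value*16 + digit):
  F -> 15
  15*16 + 15 (F) = 255
  255*16 + 15 (F) = 4095
  4095*16 + 15 (F) = 65535
Decimal = 65535

65535


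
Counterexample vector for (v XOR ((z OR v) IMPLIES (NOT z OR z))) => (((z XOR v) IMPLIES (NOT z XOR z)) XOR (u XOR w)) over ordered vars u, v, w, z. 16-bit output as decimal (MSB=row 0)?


F1 = (v XOR ((z OR v) IMPLIES (NOT z OR z)))
F2 = (((z XOR v) IMPLIES (NOT z XOR z)) XOR (u XOR w))
Counterexample to F1=>F2 is where F1=1 and F2=0.
Evaluate each row (bits = u,v,w,z, MSB first):
  row 0 [0000]: F1=1 F2=1 -> F1&~F2 -> 0
  row 1 [0001]: F1=1 F2=1 -> F1&~F2 -> 0
  row 2 [0010]: F1=1 F2=0 -> F1&~F2 -> 1
  row 3 [0011]: F1=1 F2=0 -> F1&~F2 -> 1
  row 4 [0100]: F1=0 F2=1 -> F1&~F2 -> 0
  row 5 [0101]: F1=0 F2=1 -> F1&~F2 -> 0
  row 6 [0110]: F1=0 F2=0 -> F1&~F2 -> 0
  row 7 [0111]: F1=0 F2=0 -> F1&~F2 -> 0
  row 8 [1000]: F1=1 F2=0 -> F1&~F2 -> 1
  row 9 [1001]: F1=1 F2=0 -> F1&~F2 -> 1
  row 10 [1010]: F1=1 F2=1 -> F1&~F2 -> 0
  row 11 [1011]: F1=1 F2=1 -> F1&~F2 -> 0
  row 12 [1100]: F1=0 F2=0 -> F1&~F2 -> 0
  row 13 [1101]: F1=0 F2=0 -> F1&~F2 -> 0
  row 14 [1110]: F1=0 F2=1 -> F1&~F2 -> 0
  row 15 [1111]: F1=0 F2=1 -> F1&~F2 -> 0
Full result column, 4 rows per line (u,v fixed per line; w,z runs 00..11 left to right):
  rows 0-3 [u,v=00]: 0011  = hex 3
  rows 4-7 [u,v=01]: 0000  = hex 0
  rows 8-11 [u,v=10]: 1100  = hex C
  rows 12-15 [u,v=11]: 0000  = hex 0
Counterexample vector (row 0 .. row 15) = 0011000011000000
Output column grouped in 4s = 0011 0000 1100 0000 = 0x30C0
Convert to decimal digit by digit (value = value*16 + digit):
  3 -> 3
  3*16 + 0 = 48
  48*16 + 12 (C) = 780
  780*16 + 0 = 12480
Decimal = 12480

12480


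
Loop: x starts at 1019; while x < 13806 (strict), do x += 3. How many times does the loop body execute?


Step 1: x goes from 1019 toward 13806 by 3; the body runs while x<13806, so iterations = ceil((bound-start)/step)
Step 2: Distance=12787
Step 3: ceil(12787/3)=4263

4263


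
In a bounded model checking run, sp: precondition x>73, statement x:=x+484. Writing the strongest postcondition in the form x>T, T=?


Formula: sp(P, x:=E) = exists old_x. (x = E[old_x/x]) AND P[old_x/x] (old_x is the value of x before the assignment; eliminate old_x by solving x = E[old_x/x] for old_x)
Step 1: Precondition P: x>73, i.e. old_x > 73
Step 2: Assignment gives x = old_x + 484, so old_x = x - 484
Step 3: Substitute into P: x - 484 > 73
Step 4: Simplify: x > 73+484 = 557

557


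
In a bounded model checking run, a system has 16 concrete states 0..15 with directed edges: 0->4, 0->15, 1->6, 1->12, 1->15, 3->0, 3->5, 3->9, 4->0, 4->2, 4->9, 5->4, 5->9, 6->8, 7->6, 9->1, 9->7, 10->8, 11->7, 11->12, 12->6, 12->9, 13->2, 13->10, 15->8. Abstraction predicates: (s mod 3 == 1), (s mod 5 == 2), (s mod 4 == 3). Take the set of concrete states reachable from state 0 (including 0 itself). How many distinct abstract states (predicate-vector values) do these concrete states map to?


BFS from 0:
Concrete reachable: {0, 1, 2, 4, 6, 7, 8, 9, 12, 15}
Abstract via predicates (s mod 3 == 1), (s mod 5 == 2), (s mod 4 == 3):
  (0,0,0) <- {0, 6, 8, 9}
  (0,0,1) <- {15}
  (0,1,0) <- {2, 12}
  (1,0,0) <- {1, 4}
  (1,1,1) <- {7}
Distinct abstract states = 5

5


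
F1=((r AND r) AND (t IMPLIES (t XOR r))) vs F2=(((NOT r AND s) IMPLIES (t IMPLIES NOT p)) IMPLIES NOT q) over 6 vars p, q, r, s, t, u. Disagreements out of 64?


F1 = ((r AND r) AND (t IMPLIES (t XOR r)))
F2 = (((NOT r AND s) IMPLIES (t IMPLIES NOT p)) IMPLIES NOT q)
Evaluate both on each of 64 rows (bits = p,q,r,s,t,u):
  row 0 [000000]: F1=0 F2=1 (differ) -> 1
  row 1 [000001]: F1=0 F2=1 (differ) -> 1
  row 2 [000010]: F1=0 F2=1 (differ) -> 1
  row 3 [000011]: F1=0 F2=1 (differ) -> 1
  row 4 [000100]: F1=0 F2=1 (differ) -> 1
  (every remaining row is evaluated the same way; all 64 results are listed next)
Full result column, 8 rows per line (p,q,r fixed per line; s,t,u runs 000..111 left to right):
  rows 0-7 [p,q,r=000]: 11111111  (ones: 8)
  rows 8-15 [p,q,r=001]: 00110011  (ones: 4)
  rows 16-23 [p,q,r=010]: 00000000  (ones: 0)
  rows 24-31 [p,q,r=011]: 11001100  (ones: 4)
  rows 32-39 [p,q,r=100]: 11111111  (ones: 8)
  rows 40-47 [p,q,r=101]: 00110011  (ones: 4)
  rows 48-55 [p,q,r=110]: 00000011  (ones: 2)
  rows 56-63 [p,q,r=111]: 11001100  (ones: 4)
Disagreements = 8+4+0+4+8+4+2+4 = 34

34


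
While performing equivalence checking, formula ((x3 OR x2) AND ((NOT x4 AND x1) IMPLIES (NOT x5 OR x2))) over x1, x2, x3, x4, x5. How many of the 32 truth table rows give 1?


Formula: ((x3 OR x2) AND ((NOT x4 AND x1) IMPLIES (NOT x5 OR x2))) over 5 vars (32 rows)
Evaluate each row (x1, x2, x3, x4, x5 as bits, MSB first):
  row 0 [00000]: ((0 OR 0) AND ((NOT 0 AND 0) IMPLIES (NOT 0 OR 0))) -> 0
  row 1 [00001]: ((0 OR 0) AND ((NOT 0 AND 0) IMPLIES (NOT 1 OR 0))) -> 0
  row 2 [00010]: ((0 OR 0) AND ((NOT 1 AND 0) IMPLIES (NOT 0 OR 0))) -> 0
  row 3 [00011]: ((0 OR 0) AND ((NOT 1 AND 0) IMPLIES (NOT 1 OR 0))) -> 0
  row 4 [00100]: ((1 OR 0) AND ((NOT 0 AND 0) IMPLIES (NOT 0 OR 0))) -> 1
  row 5 [00101]: ((1 OR 0) AND ((NOT 0 AND 0) IMPLIES (NOT 1 OR 0))) -> 1
  row 6 [00110]: ((1 OR 0) AND ((NOT 1 AND 0) IMPLIES (NOT 0 OR 0))) -> 1
  row 7 [00111]: ((1 OR 0) AND ((NOT 1 AND 0) IMPLIES (NOT 1 OR 0))) -> 1
  row 8 [01000]: ((0 OR 1) AND ((NOT 0 AND 0) IMPLIES (NOT 0 OR 1))) -> 1
  row 9 [01001]: ((0 OR 1) AND ((NOT 0 AND 0) IMPLIES (NOT 1 OR 1))) -> 1
  row 10 [01010]: ((0 OR 1) AND ((NOT 1 AND 0) IMPLIES (NOT 0 OR 1))) -> 1
  row 11 [01011]: ((0 OR 1) AND ((NOT 1 AND 0) IMPLIES (NOT 1 OR 1))) -> 1
  row 12 [01100]: ((1 OR 1) AND ((NOT 0 AND 0) IMPLIES (NOT 0 OR 1))) -> 1
  row 13 [01101]: ((1 OR 1) AND ((NOT 0 AND 0) IMPLIES (NOT 1 OR 1))) -> 1
  row 14 [01110]: ((1 OR 1) AND ((NOT 1 AND 0) IMPLIES (NOT 0 OR 1))) -> 1
  row 15 [01111]: ((1 OR 1) AND ((NOT 1 AND 0) IMPLIES (NOT 1 OR 1))) -> 1
  row 16 [10000]: ((0 OR 0) AND ((NOT 0 AND 1) IMPLIES (NOT 0 OR 0))) -> 0
  row 17 [10001]: ((0 OR 0) AND ((NOT 0 AND 1) IMPLIES (NOT 1 OR 0))) -> 0
  row 18 [10010]: ((0 OR 0) AND ((NOT 1 AND 1) IMPLIES (NOT 0 OR 0))) -> 0
  row 19 [10011]: ((0 OR 0) AND ((NOT 1 AND 1) IMPLIES (NOT 1 OR 0))) -> 0
  row 20 [10100]: ((1 OR 0) AND ((NOT 0 AND 1) IMPLIES (NOT 0 OR 0))) -> 1
  row 21 [10101]: ((1 OR 0) AND ((NOT 0 AND 1) IMPLIES (NOT 1 OR 0))) -> 0
  row 22 [10110]: ((1 OR 0) AND ((NOT 1 AND 1) IMPLIES (NOT 0 OR 0))) -> 1
  row 23 [10111]: ((1 OR 0) AND ((NOT 1 AND 1) IMPLIES (NOT 1 OR 0))) -> 1
  row 24 [11000]: ((0 OR 1) AND ((NOT 0 AND 1) IMPLIES (NOT 0 OR 1))) -> 1
  row 25 [11001]: ((0 OR 1) AND ((NOT 0 AND 1) IMPLIES (NOT 1 OR 1))) -> 1
  row 26 [11010]: ((0 OR 1) AND ((NOT 1 AND 1) IMPLIES (NOT 0 OR 1))) -> 1
  row 27 [11011]: ((0 OR 1) AND ((NOT 1 AND 1) IMPLIES (NOT 1 OR 1))) -> 1
  row 28 [11100]: ((1 OR 1) AND ((NOT 0 AND 1) IMPLIES (NOT 0 OR 1))) -> 1
  row 29 [11101]: ((1 OR 1) AND ((NOT 0 AND 1) IMPLIES (NOT 1 OR 1))) -> 1
  row 30 [11110]: ((1 OR 1) AND ((NOT 1 AND 1) IMPLIES (NOT 0 OR 1))) -> 1
  row 31 [11111]: ((1 OR 1) AND ((NOT 1 AND 1) IMPLIES (NOT 1 OR 1))) -> 1
Full result column, 8 rows per line (x1,x2 fixed per line; x3,x4,x5 runs 000..111 left to right):
  rows 0-7 [x1,x2=00]: 00001111  (ones: 4)
  rows 8-15 [x1,x2=01]: 11111111  (ones: 8)
  rows 16-23 [x1,x2=10]: 00001011  (ones: 3)
  rows 24-31 [x1,x2=11]: 11111111  (ones: 8)
Count of 1-rows = 4+8+3+8 = 23

23


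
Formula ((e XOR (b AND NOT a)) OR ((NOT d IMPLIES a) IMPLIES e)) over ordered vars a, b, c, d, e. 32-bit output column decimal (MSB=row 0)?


Formula: ((e XOR (b AND NOT a)) OR ((NOT d IMPLIES a) IMPLIES e)) over a, b, c, d, e (32 rows)
Evaluate each row (bits = a,b,c,d,e, MSB first):
  row 0 [00000]: ((0 XOR (0 AND NOT 0)) OR ((NOT 0 IMPLIES 0) IMPLIES 0)) -> 1
  row 1 [00001]: ((1 XOR (0 AND NOT 0)) OR ((NOT 0 IMPLIES 0) IMPLIES 1)) -> 1
  row 2 [00010]: ((0 XOR (0 AND NOT 0)) OR ((NOT 1 IMPLIES 0) IMPLIES 0)) -> 0
  row 3 [00011]: ((1 XOR (0 AND NOT 0)) OR ((NOT 1 IMPLIES 0) IMPLIES 1)) -> 1
  row 4 [00100]: ((0 XOR (0 AND NOT 0)) OR ((NOT 0 IMPLIES 0) IMPLIES 0)) -> 1
  row 5 [00101]: ((1 XOR (0 AND NOT 0)) OR ((NOT 0 IMPLIES 0) IMPLIES 1)) -> 1
  row 6 [00110]: ((0 XOR (0 AND NOT 0)) OR ((NOT 1 IMPLIES 0) IMPLIES 0)) -> 0
  row 7 [00111]: ((1 XOR (0 AND NOT 0)) OR ((NOT 1 IMPLIES 0) IMPLIES 1)) -> 1
  row 8 [01000]: ((0 XOR (1 AND NOT 0)) OR ((NOT 0 IMPLIES 0) IMPLIES 0)) -> 1
  row 9 [01001]: ((1 XOR (1 AND NOT 0)) OR ((NOT 0 IMPLIES 0) IMPLIES 1)) -> 1
  row 10 [01010]: ((0 XOR (1 AND NOT 0)) OR ((NOT 1 IMPLIES 0) IMPLIES 0)) -> 1
  row 11 [01011]: ((1 XOR (1 AND NOT 0)) OR ((NOT 1 IMPLIES 0) IMPLIES 1)) -> 1
  row 12 [01100]: ((0 XOR (1 AND NOT 0)) OR ((NOT 0 IMPLIES 0) IMPLIES 0)) -> 1
  row 13 [01101]: ((1 XOR (1 AND NOT 0)) OR ((NOT 0 IMPLIES 0) IMPLIES 1)) -> 1
  row 14 [01110]: ((0 XOR (1 AND NOT 0)) OR ((NOT 1 IMPLIES 0) IMPLIES 0)) -> 1
  row 15 [01111]: ((1 XOR (1 AND NOT 0)) OR ((NOT 1 IMPLIES 0) IMPLIES 1)) -> 1
  row 16 [10000]: ((0 XOR (0 AND NOT 1)) OR ((NOT 0 IMPLIES 1) IMPLIES 0)) -> 0
  row 17 [10001]: ((1 XOR (0 AND NOT 1)) OR ((NOT 0 IMPLIES 1) IMPLIES 1)) -> 1
  row 18 [10010]: ((0 XOR (0 AND NOT 1)) OR ((NOT 1 IMPLIES 1) IMPLIES 0)) -> 0
  row 19 [10011]: ((1 XOR (0 AND NOT 1)) OR ((NOT 1 IMPLIES 1) IMPLIES 1)) -> 1
  row 20 [10100]: ((0 XOR (0 AND NOT 1)) OR ((NOT 0 IMPLIES 1) IMPLIES 0)) -> 0
  row 21 [10101]: ((1 XOR (0 AND NOT 1)) OR ((NOT 0 IMPLIES 1) IMPLIES 1)) -> 1
  row 22 [10110]: ((0 XOR (0 AND NOT 1)) OR ((NOT 1 IMPLIES 1) IMPLIES 0)) -> 0
  row 23 [10111]: ((1 XOR (0 AND NOT 1)) OR ((NOT 1 IMPLIES 1) IMPLIES 1)) -> 1
  row 24 [11000]: ((0 XOR (1 AND NOT 1)) OR ((NOT 0 IMPLIES 1) IMPLIES 0)) -> 0
  row 25 [11001]: ((1 XOR (1 AND NOT 1)) OR ((NOT 0 IMPLIES 1) IMPLIES 1)) -> 1
  row 26 [11010]: ((0 XOR (1 AND NOT 1)) OR ((NOT 1 IMPLIES 1) IMPLIES 0)) -> 0
  row 27 [11011]: ((1 XOR (1 AND NOT 1)) OR ((NOT 1 IMPLIES 1) IMPLIES 1)) -> 1
  row 28 [11100]: ((0 XOR (1 AND NOT 1)) OR ((NOT 0 IMPLIES 1) IMPLIES 0)) -> 0
  row 29 [11101]: ((1 XOR (1 AND NOT 1)) OR ((NOT 0 IMPLIES 1) IMPLIES 1)) -> 1
  row 30 [11110]: ((0 XOR (1 AND NOT 1)) OR ((NOT 1 IMPLIES 1) IMPLIES 0)) -> 0
  row 31 [11111]: ((1 XOR (1 AND NOT 1)) OR ((NOT 1 IMPLIES 1) IMPLIES 1)) -> 1
Full result column, 4 rows per line (a,b,c fixed per line; d,e runs 00..11 left to right):
  rows 0-3 [a,b,c=000]: 1101  = hex D
  rows 4-7 [a,b,c=001]: 1101  = hex D
  rows 8-11 [a,b,c=010]: 1111  = hex F
  rows 12-15 [a,b,c=011]: 1111  = hex F
  rows 16-19 [a,b,c=100]: 0101  = hex 5
  rows 20-23 [a,b,c=101]: 0101  = hex 5
  rows 24-27 [a,b,c=110]: 0101  = hex 5
  rows 28-31 [a,b,c=111]: 0101  = hex 5
Output column (row 0 .. row 31) = 11011101111111110101010101010101
Output column grouped in 4s = 1101 1101 1111 1111 0101 0101 0101 0101 = 0xDDFF5555
Convert to decimal digit by digit (value = value*16 + digit):
  D -> 13
  13*16 + 13 (D) = 221
  221*16 + 15 (F) = 3551
  3551*16 + 15 (F) = 56831
  56831*16 + 5 = 909301
  909301*16 + 5 = 14548821
  14548821*16 + 5 = 232781141
  232781141*16 + 5 = 3724498261
Decimal = 3724498261

3724498261


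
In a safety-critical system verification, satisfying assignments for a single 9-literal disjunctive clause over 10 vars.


Step 1: Total=2^10=1024
Step 2: Unsat when all 9 false: 2^1=2
Step 3: Sat=1024-2=1022

1022


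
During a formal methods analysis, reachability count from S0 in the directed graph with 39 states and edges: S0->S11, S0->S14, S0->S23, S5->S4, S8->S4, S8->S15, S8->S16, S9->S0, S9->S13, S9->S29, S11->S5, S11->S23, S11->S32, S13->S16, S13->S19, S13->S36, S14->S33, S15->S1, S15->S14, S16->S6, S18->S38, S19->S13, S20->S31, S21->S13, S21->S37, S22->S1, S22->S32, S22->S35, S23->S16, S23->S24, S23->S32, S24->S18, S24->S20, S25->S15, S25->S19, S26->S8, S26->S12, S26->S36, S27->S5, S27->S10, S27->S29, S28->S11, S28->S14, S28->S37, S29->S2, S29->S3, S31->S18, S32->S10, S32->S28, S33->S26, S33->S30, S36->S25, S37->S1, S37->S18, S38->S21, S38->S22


BFS from S0:
  layer 0: {S0}
  layer 1: {S11, S14, S23}
  layer 2: {S5, S16, S24, S32, S33}
  layer 3: {S4, S6, S10, S18, S20, S26, S28, S30}
  layer 4: {S8, S12, S31, S36, S37, S38}
  layer 5: {S1, S15, S21, S22, S25}
  layer 6: {S13, S19, S35}
Reachable set: {S0, S1, S4, S5, S6, S8, S10, S11, S12, S13, S14, S15, S16, S18, S19, S20, S21, S22, S23, S24, S25, S26, S28, S30, S31, S32, S33, S35, S36, S37, S38}
Count = 31

31
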